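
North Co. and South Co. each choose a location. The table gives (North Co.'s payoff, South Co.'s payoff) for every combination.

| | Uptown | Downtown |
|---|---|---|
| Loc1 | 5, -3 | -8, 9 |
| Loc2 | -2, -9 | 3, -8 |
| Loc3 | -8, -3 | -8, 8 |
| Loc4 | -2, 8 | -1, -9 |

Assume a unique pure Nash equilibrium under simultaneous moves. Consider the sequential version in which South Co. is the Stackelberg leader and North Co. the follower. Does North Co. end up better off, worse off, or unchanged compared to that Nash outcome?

Work backward from North Co.'s decision.
- Uptown → North Co. plays Loc1 (best of 5, -2, -8, -2); South Co. gets -3.
- Downtown → North Co. plays Loc2 (best of -8, 3, -8, -1); South Co. gets -8.
Among -3, -8, the best is -3 at Uptown. Subgame-perfect outcome: (Loc1, Uptown) with payoffs (5, -3).
Now find the simultaneous Nash equilibrium.
North Co.'s best replies: Uptown→Loc1; Downtown→Loc2.
South Co.'s best replies: Loc1→Downtown; Loc2→Downtown; Loc3→Downtown; Loc4→Uptown.
The unique mutual best reply is (Loc2, Downtown), giving (3, -8).
North Co. earns 5 sequentially versus 3 at the Nash outcome: better off.

better off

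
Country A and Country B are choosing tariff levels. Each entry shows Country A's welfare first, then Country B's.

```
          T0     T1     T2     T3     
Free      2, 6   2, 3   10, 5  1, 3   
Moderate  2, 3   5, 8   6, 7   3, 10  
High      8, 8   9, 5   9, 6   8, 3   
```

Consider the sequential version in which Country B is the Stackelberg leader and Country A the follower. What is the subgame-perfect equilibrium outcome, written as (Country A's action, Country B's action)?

Solve by backward induction (Country B leads).
- T0: BR = High, leader payoff 8.
- T1: BR = High, leader payoff 5.
- T2: BR = Free, leader payoff 5.
- T3: BR = High, leader payoff 3.
Maximizing over 8, 5, 5, 3, Country B chooses T0. Subgame-perfect outcome: (High, T0) with payoffs (8, 8).

(High, T0)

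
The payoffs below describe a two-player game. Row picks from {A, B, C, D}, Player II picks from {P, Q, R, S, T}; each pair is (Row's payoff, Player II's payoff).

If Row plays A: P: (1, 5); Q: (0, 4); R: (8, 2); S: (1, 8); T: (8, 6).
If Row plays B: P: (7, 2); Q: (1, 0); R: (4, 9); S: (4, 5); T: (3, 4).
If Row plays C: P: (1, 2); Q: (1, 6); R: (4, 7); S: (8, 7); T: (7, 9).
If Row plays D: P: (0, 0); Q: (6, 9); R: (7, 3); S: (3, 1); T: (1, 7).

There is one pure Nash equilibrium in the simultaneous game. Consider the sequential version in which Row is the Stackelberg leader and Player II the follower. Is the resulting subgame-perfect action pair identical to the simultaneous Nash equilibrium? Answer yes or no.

no

Solve by backward induction (Row leads).
- A → Player II plays S (best of 5, 4, 2, 8, 6); Row gets 1.
- B → Player II plays R (best of 2, 0, 9, 5, 4); Row gets 4.
- C → Player II plays T (best of 2, 6, 7, 7, 9); Row gets 7.
- D → Player II plays Q (best of 0, 9, 3, 1, 7); Row gets 6.
Row's induced payoffs are 1, 4, 7, 6, so Row commits to C. Subgame-perfect outcome: (C, T) with payoffs (7, 9).
Now find the simultaneous Nash equilibrium.
Row's best replies: P→B; Q→D; R→A; S→C; T→A.
Player II's best replies: A→S; B→R; C→T; D→Q.
Only (D, Q) has each player best-responding; Nash payoffs (6, 9).
Sequential outcome (C, T) differs from the Nash profile (D, Q).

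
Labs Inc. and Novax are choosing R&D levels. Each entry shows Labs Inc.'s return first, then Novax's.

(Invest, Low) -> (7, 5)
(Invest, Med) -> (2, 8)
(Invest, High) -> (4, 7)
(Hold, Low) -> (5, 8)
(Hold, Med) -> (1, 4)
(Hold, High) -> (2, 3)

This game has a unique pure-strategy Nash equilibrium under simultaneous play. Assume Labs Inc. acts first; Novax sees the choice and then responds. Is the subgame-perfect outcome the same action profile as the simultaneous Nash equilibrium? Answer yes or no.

Solve by backward induction (Labs Inc. leads).
- Invest: BR = Med, leader payoff 2.
- Hold: BR = Low, leader payoff 5.
Among 2, 5, the best is 5 at Hold. Subgame-perfect outcome: (Hold, Low) with payoffs (5, 8).
For the simultaneous game, intersect best replies.
Labs Inc.'s best replies: Low→Invest; Med→Invest; High→Invest.
Novax's best replies: Invest→Med; Hold→Low.
Only (Invest, Med) has each player best-responding; Nash payoffs (2, 8).
Sequential outcome (Hold, Low) differs from the Nash profile (Invest, Med).

no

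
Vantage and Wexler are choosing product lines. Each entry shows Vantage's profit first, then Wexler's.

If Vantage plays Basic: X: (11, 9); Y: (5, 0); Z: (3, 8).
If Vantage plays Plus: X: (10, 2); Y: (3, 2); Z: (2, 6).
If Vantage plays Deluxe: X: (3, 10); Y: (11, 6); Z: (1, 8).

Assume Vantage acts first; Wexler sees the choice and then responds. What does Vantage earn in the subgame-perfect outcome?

Wexler best-responds to each possible Vantage move:
- Basic → Wexler plays X (best of 9, 0, 8); Vantage gets 11.
- Plus → Wexler plays Z (best of 2, 2, 6); Vantage gets 2.
- Deluxe → Wexler plays X (best of 10, 6, 8); Vantage gets 3.
Among 11, 2, 3, the best is 11 at Basic. Subgame-perfect outcome: (Basic, X) with payoffs (11, 9).

11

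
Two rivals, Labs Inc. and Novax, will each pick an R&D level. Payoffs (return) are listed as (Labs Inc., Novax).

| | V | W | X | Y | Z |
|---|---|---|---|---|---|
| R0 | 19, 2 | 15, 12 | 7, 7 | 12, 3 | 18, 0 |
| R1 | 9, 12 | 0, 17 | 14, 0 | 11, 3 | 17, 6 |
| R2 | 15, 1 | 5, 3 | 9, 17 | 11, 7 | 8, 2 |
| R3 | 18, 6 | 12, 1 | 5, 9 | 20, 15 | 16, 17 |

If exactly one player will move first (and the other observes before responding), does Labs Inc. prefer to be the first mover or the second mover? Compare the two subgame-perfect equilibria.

second

If Labs Inc. leads: Novax's best replies are R0→W, R1→W, R2→X, R3→Z; Labs Inc.'s induced payoffs 15, 0, 9, 16; outcome (R3, Z), payoffs (16, 17).
If Novax leads: Labs Inc.'s best replies are V→R0, W→R0, X→R1, Y→R3, Z→R0; Novax's induced payoffs 2, 12, 0, 15, 0; outcome (R3, Y), payoffs (20, 15).
Labs Inc. gets 16 moving first and 20 moving second, so Labs Inc. prefers to move second.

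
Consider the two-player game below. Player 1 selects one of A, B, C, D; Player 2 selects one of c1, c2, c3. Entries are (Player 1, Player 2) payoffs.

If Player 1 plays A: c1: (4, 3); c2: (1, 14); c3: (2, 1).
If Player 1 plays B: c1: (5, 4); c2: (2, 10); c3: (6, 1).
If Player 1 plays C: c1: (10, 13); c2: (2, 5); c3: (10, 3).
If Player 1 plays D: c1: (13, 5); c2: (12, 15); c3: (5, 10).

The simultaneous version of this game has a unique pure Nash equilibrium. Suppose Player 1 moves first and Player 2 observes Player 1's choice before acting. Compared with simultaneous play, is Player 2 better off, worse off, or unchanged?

Work backward from Player 2's decision.
- A: BR = c2, leader payoff 1.
- B: BR = c2, leader payoff 2.
- C: BR = c1, leader payoff 10.
- D: BR = c2, leader payoff 12.
Among 1, 2, 10, 12, the best is 12 at D. Subgame-perfect outcome: (D, c2) with payoffs (12, 15).
For the simultaneous game, intersect best replies.
Player 1's best replies: c1→D; c2→D; c3→C.
Player 2's best replies: A→c2; B→c2; C→c1; D→c2.
Only (D, c2) has each player best-responding; Nash payoffs (12, 15).
Player 2 earns 15 sequentially versus 15 at the Nash outcome: unchanged.

unchanged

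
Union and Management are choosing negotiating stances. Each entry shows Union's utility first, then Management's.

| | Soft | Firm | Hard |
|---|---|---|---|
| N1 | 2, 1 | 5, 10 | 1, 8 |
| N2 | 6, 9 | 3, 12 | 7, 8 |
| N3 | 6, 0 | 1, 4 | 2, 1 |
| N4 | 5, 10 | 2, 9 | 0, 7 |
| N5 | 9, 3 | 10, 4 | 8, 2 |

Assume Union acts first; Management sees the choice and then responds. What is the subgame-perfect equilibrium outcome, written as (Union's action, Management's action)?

Management best-responds to each possible Union move:
- N1: Management compares 1, 10, 8 and picks Firm; Union would get 5.
- N2: Management compares 9, 12, 8 and picks Firm; Union would get 3.
- N3: Management compares 0, 4, 1 and picks Firm; Union would get 1.
- N4: Management compares 10, 9, 7 and picks Soft; Union would get 5.
- N5: Management compares 3, 4, 2 and picks Firm; Union would get 10.
Maximizing over 5, 3, 1, 5, 10, Union chooses N5. Subgame-perfect outcome: (N5, Firm) with payoffs (10, 4).

(N5, Firm)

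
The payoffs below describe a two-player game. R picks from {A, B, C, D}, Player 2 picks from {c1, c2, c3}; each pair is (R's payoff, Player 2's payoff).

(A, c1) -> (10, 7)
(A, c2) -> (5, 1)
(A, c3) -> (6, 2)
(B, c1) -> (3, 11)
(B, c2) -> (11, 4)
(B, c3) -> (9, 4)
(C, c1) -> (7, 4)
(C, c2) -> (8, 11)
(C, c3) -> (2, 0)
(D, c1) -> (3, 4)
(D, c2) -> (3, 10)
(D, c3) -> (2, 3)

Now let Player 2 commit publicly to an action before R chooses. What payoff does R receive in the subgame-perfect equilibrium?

10

Backward induction with Player 2 moving first.
- c1: R compares 10, 3, 7, 3 and picks A; Player 2 would get 7.
- c2: R compares 5, 11, 8, 3 and picks B; Player 2 would get 4.
- c3: R compares 6, 9, 2, 2 and picks B; Player 2 would get 4.
Maximizing over 7, 4, 4, Player 2 chooses c1. Subgame-perfect outcome: (A, c1) with payoffs (10, 7).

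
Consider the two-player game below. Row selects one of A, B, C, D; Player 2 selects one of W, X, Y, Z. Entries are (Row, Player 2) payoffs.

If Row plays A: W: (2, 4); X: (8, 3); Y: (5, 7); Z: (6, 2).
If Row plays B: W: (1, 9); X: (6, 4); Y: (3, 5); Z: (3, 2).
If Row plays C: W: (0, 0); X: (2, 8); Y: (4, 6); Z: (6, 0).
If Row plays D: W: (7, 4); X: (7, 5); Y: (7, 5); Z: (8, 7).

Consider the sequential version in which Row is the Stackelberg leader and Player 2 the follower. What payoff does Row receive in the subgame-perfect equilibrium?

8

Solve by backward induction (Row leads).
- A: BR = Y, leader payoff 5.
- B: BR = W, leader payoff 1.
- C: BR = X, leader payoff 2.
- D: BR = Z, leader payoff 8.
Row's induced payoffs are 5, 1, 2, 8, so Row commits to D. Subgame-perfect outcome: (D, Z) with payoffs (8, 7).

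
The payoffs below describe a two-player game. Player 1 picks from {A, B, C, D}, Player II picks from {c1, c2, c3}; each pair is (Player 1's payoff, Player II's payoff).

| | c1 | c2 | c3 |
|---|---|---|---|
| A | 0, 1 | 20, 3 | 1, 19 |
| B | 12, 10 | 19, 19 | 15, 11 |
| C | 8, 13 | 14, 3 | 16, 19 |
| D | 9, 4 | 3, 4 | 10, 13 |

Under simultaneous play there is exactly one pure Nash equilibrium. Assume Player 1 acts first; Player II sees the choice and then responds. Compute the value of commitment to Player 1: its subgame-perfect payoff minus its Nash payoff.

Work backward from Player II's decision.
- A: Player II compares 1, 3, 19 and picks c3; Player 1 would get 1.
- B: Player II compares 10, 19, 11 and picks c2; Player 1 would get 19.
- C: Player II compares 13, 3, 19 and picks c3; Player 1 would get 16.
- D: Player II compares 4, 4, 13 and picks c3; Player 1 would get 10.
Player 1's induced payoffs are 1, 19, 16, 10, so Player 1 commits to B. Subgame-perfect outcome: (B, c2) with payoffs (19, 19).
For the simultaneous game, intersect best replies.
Player 1's best replies: c1→B; c2→A; c3→C.
Player II's best replies: A→c3; B→c2; C→c3; D→c3.
The unique mutual best reply is (C, c3), giving (16, 19).
Player 1's commitment gain: 19 − 16 = 3.

3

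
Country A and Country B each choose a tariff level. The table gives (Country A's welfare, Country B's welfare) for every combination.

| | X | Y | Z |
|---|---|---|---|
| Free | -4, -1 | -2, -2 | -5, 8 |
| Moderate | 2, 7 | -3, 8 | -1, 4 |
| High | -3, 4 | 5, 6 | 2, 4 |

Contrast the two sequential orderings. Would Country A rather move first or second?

If Country A leads: Country B's best replies are Free→Z, Moderate→Y, High→Y; Country A's induced payoffs -5, -3, 5; outcome (High, Y), payoffs (5, 6).
If Country B leads: Country A's best replies are X→Moderate, Y→High, Z→High; Country B's induced payoffs 7, 6, 4; outcome (Moderate, X), payoffs (2, 7).
Country A gets 5 moving first and 2 moving second, so Country A prefers to move first.

first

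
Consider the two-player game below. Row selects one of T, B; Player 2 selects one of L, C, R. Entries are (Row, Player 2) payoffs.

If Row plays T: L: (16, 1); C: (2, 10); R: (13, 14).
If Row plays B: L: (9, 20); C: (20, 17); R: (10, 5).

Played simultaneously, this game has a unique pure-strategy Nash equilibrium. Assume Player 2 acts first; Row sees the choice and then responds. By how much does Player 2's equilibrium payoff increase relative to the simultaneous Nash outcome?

3

Work backward from Row's decision.
- L: BR = T, leader payoff 1.
- C: BR = B, leader payoff 17.
- R: BR = T, leader payoff 14.
Player 2's induced payoffs are 1, 17, 14, so Player 2 commits to C. Subgame-perfect outcome: (B, C) with payoffs (20, 17).
For the simultaneous game, intersect best replies.
Row's best replies: L→T; C→B; R→T.
Player 2's best replies: T→R; B→L.
Only (T, R) has each player best-responding; Nash payoffs (13, 14).
Player 2's commitment gain: 17 − 14 = 3.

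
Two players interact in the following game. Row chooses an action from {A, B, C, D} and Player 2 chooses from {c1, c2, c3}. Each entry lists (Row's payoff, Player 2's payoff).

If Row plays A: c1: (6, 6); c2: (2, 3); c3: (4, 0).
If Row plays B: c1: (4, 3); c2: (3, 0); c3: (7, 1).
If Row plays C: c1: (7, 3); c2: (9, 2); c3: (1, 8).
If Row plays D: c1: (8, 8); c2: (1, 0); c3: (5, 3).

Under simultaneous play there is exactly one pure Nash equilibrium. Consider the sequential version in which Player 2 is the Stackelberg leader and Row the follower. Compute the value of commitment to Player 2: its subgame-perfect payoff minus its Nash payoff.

Solve by backward induction (Player 2 leads).
- c1 → Row plays D (best of 6, 4, 7, 8); Player 2 gets 8.
- c2 → Row plays C (best of 2, 3, 9, 1); Player 2 gets 2.
- c3 → Row plays B (best of 4, 7, 1, 5); Player 2 gets 1.
Maximizing over 8, 2, 1, Player 2 chooses c1. Subgame-perfect outcome: (D, c1) with payoffs (8, 8).
Now find the simultaneous Nash equilibrium.
Row's best replies: c1→D; c2→C; c3→B.
Player 2's best replies: A→c1; B→c1; C→c3; D→c1.
Only (D, c1) has each player best-responding; Nash payoffs (8, 8).
Player 2's commitment gain: 8 − 8 = 0.

0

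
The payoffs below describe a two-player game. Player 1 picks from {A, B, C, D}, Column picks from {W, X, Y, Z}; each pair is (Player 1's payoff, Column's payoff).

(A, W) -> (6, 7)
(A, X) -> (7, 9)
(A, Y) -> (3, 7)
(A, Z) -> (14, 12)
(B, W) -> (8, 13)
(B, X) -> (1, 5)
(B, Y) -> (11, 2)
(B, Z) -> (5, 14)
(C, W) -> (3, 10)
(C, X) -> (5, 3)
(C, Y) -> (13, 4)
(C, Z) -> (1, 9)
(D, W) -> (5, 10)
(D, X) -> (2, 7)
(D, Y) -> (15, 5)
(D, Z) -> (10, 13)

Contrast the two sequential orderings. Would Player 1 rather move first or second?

If Player 1 leads: Column's best replies are A→Z, B→Z, C→W, D→Z; Player 1's induced payoffs 14, 5, 3, 10; outcome (A, Z), payoffs (14, 12).
If Column leads: Player 1's best replies are W→B, X→A, Y→D, Z→A; Column's induced payoffs 13, 9, 5, 12; outcome (B, W), payoffs (8, 13).
Player 1 gets 14 moving first and 8 moving second, so Player 1 prefers to move first.

first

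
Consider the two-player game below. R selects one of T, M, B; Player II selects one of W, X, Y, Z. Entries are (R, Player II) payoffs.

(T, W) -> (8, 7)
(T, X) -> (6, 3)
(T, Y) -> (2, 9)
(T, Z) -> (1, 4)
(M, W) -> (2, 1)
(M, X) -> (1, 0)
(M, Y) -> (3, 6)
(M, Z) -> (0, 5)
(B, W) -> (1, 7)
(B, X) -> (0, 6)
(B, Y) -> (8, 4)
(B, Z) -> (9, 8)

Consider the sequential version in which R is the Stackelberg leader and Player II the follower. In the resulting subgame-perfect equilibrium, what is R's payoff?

Solve by backward induction (R leads).
- T → Player II plays Y (best of 7, 3, 9, 4); R gets 2.
- M → Player II plays Y (best of 1, 0, 6, 5); R gets 3.
- B → Player II plays Z (best of 7, 6, 4, 8); R gets 9.
Among 2, 3, 9, the best is 9 at B. Subgame-perfect outcome: (B, Z) with payoffs (9, 8).

9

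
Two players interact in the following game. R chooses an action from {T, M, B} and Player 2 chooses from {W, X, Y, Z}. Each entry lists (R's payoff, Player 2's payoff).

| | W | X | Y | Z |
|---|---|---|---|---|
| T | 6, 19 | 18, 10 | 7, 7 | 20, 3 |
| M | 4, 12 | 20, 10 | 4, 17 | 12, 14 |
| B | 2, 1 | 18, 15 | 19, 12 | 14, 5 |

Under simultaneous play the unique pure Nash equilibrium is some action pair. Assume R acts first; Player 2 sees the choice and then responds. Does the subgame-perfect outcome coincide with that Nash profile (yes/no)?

no

Backward induction with R moving first.
- T: BR = W, leader payoff 6.
- M: BR = Y, leader payoff 4.
- B: BR = X, leader payoff 18.
R's induced payoffs are 6, 4, 18, so R commits to B. Subgame-perfect outcome: (B, X) with payoffs (18, 15).
Under simultaneous play:
R's best replies: W→T; X→M; Y→B; Z→T.
Player 2's best replies: T→W; M→Y; B→X.
The unique mutual best reply is (T, W), giving (6, 19).
Sequential outcome (B, X) differs from the Nash profile (T, W).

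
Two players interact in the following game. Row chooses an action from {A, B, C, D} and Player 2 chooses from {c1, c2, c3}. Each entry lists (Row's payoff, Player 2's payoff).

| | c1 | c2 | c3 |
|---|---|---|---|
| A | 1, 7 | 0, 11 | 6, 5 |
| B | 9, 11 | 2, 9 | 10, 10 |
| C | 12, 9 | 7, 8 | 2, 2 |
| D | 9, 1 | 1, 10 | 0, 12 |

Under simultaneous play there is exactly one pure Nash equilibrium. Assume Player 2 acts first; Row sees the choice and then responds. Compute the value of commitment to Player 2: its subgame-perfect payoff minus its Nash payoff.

Row best-responds to each possible Player 2 move:
- c1: BR = C, leader payoff 9.
- c2: BR = C, leader payoff 8.
- c3: BR = B, leader payoff 10.
Maximizing over 9, 8, 10, Player 2 chooses c3. Subgame-perfect outcome: (B, c3) with payoffs (10, 10).
Now find the simultaneous Nash equilibrium.
Row's best replies: c1→C; c2→C; c3→B.
Player 2's best replies: A→c2; B→c1; C→c1; D→c3.
The unique mutual best reply is (C, c1), giving (12, 9).
Player 2's commitment gain: 10 − 9 = 1.

1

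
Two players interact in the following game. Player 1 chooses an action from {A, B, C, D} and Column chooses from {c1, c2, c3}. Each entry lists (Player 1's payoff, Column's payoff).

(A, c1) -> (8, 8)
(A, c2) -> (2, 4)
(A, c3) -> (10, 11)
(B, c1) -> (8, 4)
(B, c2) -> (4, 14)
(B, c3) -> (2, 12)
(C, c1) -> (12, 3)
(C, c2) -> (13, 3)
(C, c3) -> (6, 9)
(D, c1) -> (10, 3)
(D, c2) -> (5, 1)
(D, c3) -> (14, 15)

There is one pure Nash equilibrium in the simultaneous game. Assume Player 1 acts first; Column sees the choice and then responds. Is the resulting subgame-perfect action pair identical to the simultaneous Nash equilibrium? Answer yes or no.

Solve by backward induction (Player 1 leads).
- A: Column compares 8, 4, 11 and picks c3; Player 1 would get 10.
- B: Column compares 4, 14, 12 and picks c2; Player 1 would get 4.
- C: Column compares 3, 3, 9 and picks c3; Player 1 would get 6.
- D: Column compares 3, 1, 15 and picks c3; Player 1 would get 14.
Maximizing over 10, 4, 6, 14, Player 1 chooses D. Subgame-perfect outcome: (D, c3) with payoffs (14, 15).
For the simultaneous game, intersect best replies.
Player 1's best replies: c1→C; c2→C; c3→D.
Column's best replies: A→c3; B→c2; C→c3; D→c3.
Only (D, c3) has each player best-responding; Nash payoffs (14, 15).
Sequential outcome (D, c3) coincides with the Nash profile (D, c3).

yes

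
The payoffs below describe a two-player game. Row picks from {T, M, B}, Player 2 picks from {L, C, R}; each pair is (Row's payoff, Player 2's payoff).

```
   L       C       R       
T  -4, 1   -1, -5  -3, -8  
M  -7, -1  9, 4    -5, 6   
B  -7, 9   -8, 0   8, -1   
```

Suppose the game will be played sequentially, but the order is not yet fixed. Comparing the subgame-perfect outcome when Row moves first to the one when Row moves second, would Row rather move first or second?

second

If Row leads: Player 2's best replies are T→L, M→R, B→L; Row's induced payoffs -4, -5, -7; outcome (T, L), payoffs (-4, 1).
If Player 2 leads: Row's best replies are L→T, C→M, R→B; Player 2's induced payoffs 1, 4, -1; outcome (M, C), payoffs (9, 4).
Row gets -4 moving first and 9 moving second, so Row prefers to move second.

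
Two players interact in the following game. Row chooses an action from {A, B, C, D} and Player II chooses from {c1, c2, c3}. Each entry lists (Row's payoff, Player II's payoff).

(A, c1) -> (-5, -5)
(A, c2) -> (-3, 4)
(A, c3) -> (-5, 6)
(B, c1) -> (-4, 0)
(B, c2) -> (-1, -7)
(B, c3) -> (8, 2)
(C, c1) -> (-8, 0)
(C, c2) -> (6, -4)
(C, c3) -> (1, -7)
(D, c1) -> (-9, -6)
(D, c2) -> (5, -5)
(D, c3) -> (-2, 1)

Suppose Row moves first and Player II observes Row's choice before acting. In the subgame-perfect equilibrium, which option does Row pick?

Player II best-responds to each possible Row move:
- A → Player II plays c3 (best of -5, 4, 6); Row gets -5.
- B → Player II plays c3 (best of 0, -7, 2); Row gets 8.
- C → Player II plays c1 (best of 0, -4, -7); Row gets -8.
- D → Player II plays c3 (best of -6, -5, 1); Row gets -2.
Row's induced payoffs are -5, 8, -8, -2, so Row commits to B. Subgame-perfect outcome: (B, c3) with payoffs (8, 2).

B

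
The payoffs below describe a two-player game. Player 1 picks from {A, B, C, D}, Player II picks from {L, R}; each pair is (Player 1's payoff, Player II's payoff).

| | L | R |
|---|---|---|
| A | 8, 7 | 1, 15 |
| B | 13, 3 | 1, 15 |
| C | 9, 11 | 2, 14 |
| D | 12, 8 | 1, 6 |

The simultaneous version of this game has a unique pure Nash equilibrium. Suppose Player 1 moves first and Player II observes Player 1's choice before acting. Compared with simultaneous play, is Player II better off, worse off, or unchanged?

Solve by backward induction (Player 1 leads).
- A: Player II compares 7, 15 and picks R; Player 1 would get 1.
- B: Player II compares 3, 15 and picks R; Player 1 would get 1.
- C: Player II compares 11, 14 and picks R; Player 1 would get 2.
- D: Player II compares 8, 6 and picks L; Player 1 would get 12.
Among 1, 1, 2, 12, the best is 12 at D. Subgame-perfect outcome: (D, L) with payoffs (12, 8).
For the simultaneous game, intersect best replies.
Player 1's best replies: L→B; R→C.
Player II's best replies: A→R; B→R; C→R; D→L.
Only (C, R) has each player best-responding; Nash payoffs (2, 14).
Player II earns 8 sequentially versus 14 at the Nash outcome: worse off.

worse off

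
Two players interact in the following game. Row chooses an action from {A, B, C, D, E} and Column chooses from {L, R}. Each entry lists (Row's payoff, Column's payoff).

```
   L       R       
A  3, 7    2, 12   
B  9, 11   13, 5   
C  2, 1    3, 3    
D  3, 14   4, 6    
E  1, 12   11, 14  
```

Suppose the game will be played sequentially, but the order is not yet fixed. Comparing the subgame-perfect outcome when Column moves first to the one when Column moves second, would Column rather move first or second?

If Row leads: Column's best replies are A→R, B→L, C→R, D→L, E→R; Row's induced payoffs 2, 9, 3, 3, 11; outcome (E, R), payoffs (11, 14).
If Column leads: Row's best replies are L→B, R→B; Column's induced payoffs 11, 5; outcome (B, L), payoffs (9, 11).
Column gets 11 moving first and 14 moving second, so Column prefers to move second.

second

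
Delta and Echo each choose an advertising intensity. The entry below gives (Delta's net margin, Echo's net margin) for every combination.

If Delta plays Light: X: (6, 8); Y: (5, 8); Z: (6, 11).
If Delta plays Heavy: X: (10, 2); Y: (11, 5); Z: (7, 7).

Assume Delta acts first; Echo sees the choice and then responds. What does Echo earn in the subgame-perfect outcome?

7

Work backward from Echo's decision.
- Light: BR = Z, leader payoff 6.
- Heavy: BR = Z, leader payoff 7.
Delta's induced payoffs are 6, 7, so Delta commits to Heavy. Subgame-perfect outcome: (Heavy, Z) with payoffs (7, 7).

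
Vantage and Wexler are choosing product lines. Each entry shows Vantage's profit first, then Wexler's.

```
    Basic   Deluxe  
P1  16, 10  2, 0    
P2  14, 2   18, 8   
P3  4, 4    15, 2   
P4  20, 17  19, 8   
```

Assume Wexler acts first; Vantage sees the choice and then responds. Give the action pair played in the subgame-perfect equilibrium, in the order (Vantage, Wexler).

(P4, Basic)

Solve by backward induction (Wexler leads).
- Basic: BR = P4, leader payoff 17.
- Deluxe: BR = P4, leader payoff 8.
Among 17, 8, the best is 17 at Basic. Subgame-perfect outcome: (P4, Basic) with payoffs (20, 17).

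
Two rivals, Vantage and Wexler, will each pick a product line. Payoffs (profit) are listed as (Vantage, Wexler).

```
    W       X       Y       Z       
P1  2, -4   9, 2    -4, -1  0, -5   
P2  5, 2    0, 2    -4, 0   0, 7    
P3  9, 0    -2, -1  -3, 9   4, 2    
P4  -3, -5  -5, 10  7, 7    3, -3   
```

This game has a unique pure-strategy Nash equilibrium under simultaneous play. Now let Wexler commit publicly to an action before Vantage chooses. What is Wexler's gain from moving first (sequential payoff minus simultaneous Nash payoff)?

5

Vantage best-responds to each possible Wexler move:
- W: BR = P3, leader payoff 0.
- X: BR = P1, leader payoff 2.
- Y: BR = P4, leader payoff 7.
- Z: BR = P3, leader payoff 2.
Wexler's induced payoffs are 0, 2, 7, 2, so Wexler commits to Y. Subgame-perfect outcome: (P4, Y) with payoffs (7, 7).
Under simultaneous play:
Vantage's best replies: W→P3; X→P1; Y→P4; Z→P3.
Wexler's best replies: P1→X; P2→Z; P3→Y; P4→X.
The unique mutual best reply is (P1, X), giving (9, 2).
Wexler's commitment gain: 7 − 2 = 5.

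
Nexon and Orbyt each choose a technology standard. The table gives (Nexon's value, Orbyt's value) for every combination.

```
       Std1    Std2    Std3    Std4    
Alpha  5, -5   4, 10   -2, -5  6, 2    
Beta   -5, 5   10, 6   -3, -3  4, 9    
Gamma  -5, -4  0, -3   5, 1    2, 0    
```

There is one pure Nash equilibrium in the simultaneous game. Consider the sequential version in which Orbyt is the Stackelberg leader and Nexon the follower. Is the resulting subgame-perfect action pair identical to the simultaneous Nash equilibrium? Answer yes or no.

Nexon best-responds to each possible Orbyt move:
- Std1: BR = Alpha, leader payoff -5.
- Std2: BR = Beta, leader payoff 6.
- Std3: BR = Gamma, leader payoff 1.
- Std4: BR = Alpha, leader payoff 2.
Maximizing over -5, 6, 1, 2, Orbyt chooses Std2. Subgame-perfect outcome: (Beta, Std2) with payoffs (10, 6).
Under simultaneous play:
Nexon's best replies: Std1→Alpha; Std2→Beta; Std3→Gamma; Std4→Alpha.
Orbyt's best replies: Alpha→Std2; Beta→Std4; Gamma→Std3.
The unique mutual best reply is (Gamma, Std3), giving (5, 1).
Sequential outcome (Beta, Std2) differs from the Nash profile (Gamma, Std3).

no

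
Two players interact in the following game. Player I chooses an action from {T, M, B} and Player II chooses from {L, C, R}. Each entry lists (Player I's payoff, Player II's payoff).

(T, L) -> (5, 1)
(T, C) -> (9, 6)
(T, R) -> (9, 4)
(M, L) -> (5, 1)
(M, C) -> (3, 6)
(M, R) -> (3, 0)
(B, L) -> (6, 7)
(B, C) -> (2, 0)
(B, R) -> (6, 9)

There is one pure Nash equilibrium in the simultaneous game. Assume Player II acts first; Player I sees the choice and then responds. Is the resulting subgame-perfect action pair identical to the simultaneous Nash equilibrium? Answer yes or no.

no

Solve by backward induction (Player II leads).
- L: BR = B, leader payoff 7.
- C: BR = T, leader payoff 6.
- R: BR = T, leader payoff 4.
Maximizing over 7, 6, 4, Player II chooses L. Subgame-perfect outcome: (B, L) with payoffs (6, 7).
Under simultaneous play:
Player I's best replies: L→B; C→T; R→T.
Player II's best replies: T→C; M→C; B→R.
Only (T, C) has each player best-responding; Nash payoffs (9, 6).
Sequential outcome (B, L) differs from the Nash profile (T, C).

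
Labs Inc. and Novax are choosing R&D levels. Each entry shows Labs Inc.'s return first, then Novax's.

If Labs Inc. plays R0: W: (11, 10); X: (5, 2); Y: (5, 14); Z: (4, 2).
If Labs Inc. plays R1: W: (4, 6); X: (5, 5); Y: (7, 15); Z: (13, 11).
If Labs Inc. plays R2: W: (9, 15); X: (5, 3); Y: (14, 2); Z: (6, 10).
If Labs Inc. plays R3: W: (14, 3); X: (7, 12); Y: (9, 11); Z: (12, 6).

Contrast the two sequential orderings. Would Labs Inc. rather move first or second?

first

If Labs Inc. leads: Novax's best replies are R0→Y, R1→Y, R2→W, R3→X; Labs Inc.'s induced payoffs 5, 7, 9, 7; outcome (R2, W), payoffs (9, 15).
If Novax leads: Labs Inc.'s best replies are W→R3, X→R3, Y→R2, Z→R1; Novax's induced payoffs 3, 12, 2, 11; outcome (R3, X), payoffs (7, 12).
Labs Inc. gets 9 moving first and 7 moving second, so Labs Inc. prefers to move first.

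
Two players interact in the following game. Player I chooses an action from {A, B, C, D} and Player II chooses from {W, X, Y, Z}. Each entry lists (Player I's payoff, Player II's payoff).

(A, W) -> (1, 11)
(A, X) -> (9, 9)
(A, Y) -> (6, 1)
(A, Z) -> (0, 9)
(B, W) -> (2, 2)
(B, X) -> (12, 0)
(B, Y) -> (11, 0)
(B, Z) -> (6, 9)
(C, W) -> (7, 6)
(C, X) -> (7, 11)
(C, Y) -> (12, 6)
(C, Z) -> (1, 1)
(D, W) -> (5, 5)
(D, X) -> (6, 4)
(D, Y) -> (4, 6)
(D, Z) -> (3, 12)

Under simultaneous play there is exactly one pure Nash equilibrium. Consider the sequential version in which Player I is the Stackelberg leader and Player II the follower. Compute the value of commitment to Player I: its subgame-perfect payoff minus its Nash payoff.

Player II best-responds to each possible Player I move:
- A → Player II plays W (best of 11, 9, 1, 9); Player I gets 1.
- B → Player II plays Z (best of 2, 0, 0, 9); Player I gets 6.
- C → Player II plays X (best of 6, 11, 6, 1); Player I gets 7.
- D → Player II plays Z (best of 5, 4, 6, 12); Player I gets 3.
Among 1, 6, 7, 3, the best is 7 at C. Subgame-perfect outcome: (C, X) with payoffs (7, 11).
Now find the simultaneous Nash equilibrium.
Player I's best replies: W→C; X→B; Y→C; Z→B.
Player II's best replies: A→W; B→Z; C→X; D→Z.
The unique mutual best reply is (B, Z), giving (6, 9).
Player I's commitment gain: 7 − 6 = 1.

1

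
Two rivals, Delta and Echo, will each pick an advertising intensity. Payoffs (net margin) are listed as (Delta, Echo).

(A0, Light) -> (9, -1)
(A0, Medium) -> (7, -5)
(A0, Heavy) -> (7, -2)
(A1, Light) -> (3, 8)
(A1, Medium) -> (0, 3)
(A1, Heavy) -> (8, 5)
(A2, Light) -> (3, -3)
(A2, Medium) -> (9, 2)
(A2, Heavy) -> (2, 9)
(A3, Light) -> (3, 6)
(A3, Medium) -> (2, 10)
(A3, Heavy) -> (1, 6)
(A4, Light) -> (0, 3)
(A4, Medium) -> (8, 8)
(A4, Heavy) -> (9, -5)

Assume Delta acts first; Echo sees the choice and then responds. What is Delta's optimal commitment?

A0

Solve by backward induction (Delta leads).
- A0 → Echo plays Light (best of -1, -5, -2); Delta gets 9.
- A1 → Echo plays Light (best of 8, 3, 5); Delta gets 3.
- A2 → Echo plays Heavy (best of -3, 2, 9); Delta gets 2.
- A3 → Echo plays Medium (best of 6, 10, 6); Delta gets 2.
- A4 → Echo plays Medium (best of 3, 8, -5); Delta gets 8.
Among 9, 3, 2, 2, 8, the best is 9 at A0. Subgame-perfect outcome: (A0, Light) with payoffs (9, -1).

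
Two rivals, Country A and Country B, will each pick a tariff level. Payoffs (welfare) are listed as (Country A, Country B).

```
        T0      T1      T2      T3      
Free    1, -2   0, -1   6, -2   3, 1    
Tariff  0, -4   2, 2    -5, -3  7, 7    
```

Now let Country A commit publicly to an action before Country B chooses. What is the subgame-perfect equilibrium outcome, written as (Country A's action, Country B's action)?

(Tariff, T3)

Backward induction with Country A moving first.
- Free: BR = T3, leader payoff 3.
- Tariff: BR = T3, leader payoff 7.
Maximizing over 3, 7, Country A chooses Tariff. Subgame-perfect outcome: (Tariff, T3) with payoffs (7, 7).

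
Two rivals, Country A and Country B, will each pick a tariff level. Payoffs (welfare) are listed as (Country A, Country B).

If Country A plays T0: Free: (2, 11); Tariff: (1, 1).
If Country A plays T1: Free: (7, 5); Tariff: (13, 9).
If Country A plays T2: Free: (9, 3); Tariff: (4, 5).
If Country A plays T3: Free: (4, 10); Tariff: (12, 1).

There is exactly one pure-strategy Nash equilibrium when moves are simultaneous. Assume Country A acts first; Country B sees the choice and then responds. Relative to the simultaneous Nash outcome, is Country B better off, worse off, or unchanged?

unchanged

Solve by backward induction (Country A leads).
- T0 → Country B plays Free (best of 11, 1); Country A gets 2.
- T1 → Country B plays Tariff (best of 5, 9); Country A gets 13.
- T2 → Country B plays Tariff (best of 3, 5); Country A gets 4.
- T3 → Country B plays Free (best of 10, 1); Country A gets 4.
Maximizing over 2, 13, 4, 4, Country A chooses T1. Subgame-perfect outcome: (T1, Tariff) with payoffs (13, 9).
For the simultaneous game, intersect best replies.
Country A's best replies: Free→T2; Tariff→T1.
Country B's best replies: T0→Free; T1→Tariff; T2→Tariff; T3→Free.
The unique mutual best reply is (T1, Tariff), giving (13, 9).
Country B earns 9 sequentially versus 9 at the Nash outcome: unchanged.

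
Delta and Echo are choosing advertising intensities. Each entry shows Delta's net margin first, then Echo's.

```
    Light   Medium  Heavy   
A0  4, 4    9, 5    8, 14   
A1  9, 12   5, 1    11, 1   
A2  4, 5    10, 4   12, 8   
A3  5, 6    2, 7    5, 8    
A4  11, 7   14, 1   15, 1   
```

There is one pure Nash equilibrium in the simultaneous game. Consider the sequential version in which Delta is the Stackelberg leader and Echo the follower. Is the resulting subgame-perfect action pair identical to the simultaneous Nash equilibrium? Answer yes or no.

no

Work backward from Echo's decision.
- A0: Echo compares 4, 5, 14 and picks Heavy; Delta would get 8.
- A1: Echo compares 12, 1, 1 and picks Light; Delta would get 9.
- A2: Echo compares 5, 4, 8 and picks Heavy; Delta would get 12.
- A3: Echo compares 6, 7, 8 and picks Heavy; Delta would get 5.
- A4: Echo compares 7, 1, 1 and picks Light; Delta would get 11.
Maximizing over 8, 9, 12, 5, 11, Delta chooses A2. Subgame-perfect outcome: (A2, Heavy) with payoffs (12, 8).
Now find the simultaneous Nash equilibrium.
Delta's best replies: Light→A4; Medium→A4; Heavy→A4.
Echo's best replies: A0→Heavy; A1→Light; A2→Heavy; A3→Heavy; A4→Light.
The unique mutual best reply is (A4, Light), giving (11, 7).
Sequential outcome (A2, Heavy) differs from the Nash profile (A4, Light).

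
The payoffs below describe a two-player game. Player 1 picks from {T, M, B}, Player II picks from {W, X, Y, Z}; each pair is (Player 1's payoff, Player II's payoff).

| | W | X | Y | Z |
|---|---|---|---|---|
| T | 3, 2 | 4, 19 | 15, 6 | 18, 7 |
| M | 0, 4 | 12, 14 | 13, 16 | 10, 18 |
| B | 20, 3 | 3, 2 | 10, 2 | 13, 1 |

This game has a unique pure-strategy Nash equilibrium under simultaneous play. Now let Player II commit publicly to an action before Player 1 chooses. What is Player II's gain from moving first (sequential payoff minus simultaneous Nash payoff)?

Backward induction with Player II moving first.
- W: BR = B, leader payoff 3.
- X: BR = M, leader payoff 14.
- Y: BR = T, leader payoff 6.
- Z: BR = T, leader payoff 7.
Player II's induced payoffs are 3, 14, 6, 7, so Player II commits to X. Subgame-perfect outcome: (M, X) with payoffs (12, 14).
Under simultaneous play:
Player 1's best replies: W→B; X→M; Y→T; Z→T.
Player II's best replies: T→X; M→Z; B→W.
Only (B, W) has each player best-responding; Nash payoffs (20, 3).
Player II's commitment gain: 14 − 3 = 11.

11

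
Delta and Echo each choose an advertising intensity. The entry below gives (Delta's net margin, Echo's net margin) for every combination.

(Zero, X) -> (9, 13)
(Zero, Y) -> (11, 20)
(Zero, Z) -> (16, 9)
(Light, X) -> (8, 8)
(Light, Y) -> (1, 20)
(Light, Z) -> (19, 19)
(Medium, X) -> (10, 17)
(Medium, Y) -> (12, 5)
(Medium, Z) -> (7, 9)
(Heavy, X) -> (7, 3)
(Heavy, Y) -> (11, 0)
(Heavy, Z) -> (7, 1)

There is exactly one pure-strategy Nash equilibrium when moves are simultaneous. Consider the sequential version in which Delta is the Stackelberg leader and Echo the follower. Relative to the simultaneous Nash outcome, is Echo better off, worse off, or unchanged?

Echo best-responds to each possible Delta move:
- Zero: BR = Y, leader payoff 11.
- Light: BR = Y, leader payoff 1.
- Medium: BR = X, leader payoff 10.
- Heavy: BR = X, leader payoff 7.
Delta's induced payoffs are 11, 1, 10, 7, so Delta commits to Zero. Subgame-perfect outcome: (Zero, Y) with payoffs (11, 20).
Now find the simultaneous Nash equilibrium.
Delta's best replies: X→Medium; Y→Medium; Z→Light.
Echo's best replies: Zero→Y; Light→Y; Medium→X; Heavy→X.
Only (Medium, X) has each player best-responding; Nash payoffs (10, 17).
Echo earns 20 sequentially versus 17 at the Nash outcome: better off.

better off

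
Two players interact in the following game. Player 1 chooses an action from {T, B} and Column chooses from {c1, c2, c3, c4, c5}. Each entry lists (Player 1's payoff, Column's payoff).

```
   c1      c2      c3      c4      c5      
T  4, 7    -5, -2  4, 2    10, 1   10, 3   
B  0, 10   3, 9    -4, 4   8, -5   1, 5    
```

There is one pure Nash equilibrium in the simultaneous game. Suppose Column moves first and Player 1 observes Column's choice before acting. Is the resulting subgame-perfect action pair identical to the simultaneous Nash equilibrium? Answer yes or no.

Player 1 best-responds to each possible Column move:
- c1: Player 1 compares 4, 0 and picks T; Column would get 7.
- c2: Player 1 compares -5, 3 and picks B; Column would get 9.
- c3: Player 1 compares 4, -4 and picks T; Column would get 2.
- c4: Player 1 compares 10, 8 and picks T; Column would get 1.
- c5: Player 1 compares 10, 1 and picks T; Column would get 3.
Maximizing over 7, 9, 2, 1, 3, Column chooses c2. Subgame-perfect outcome: (B, c2) with payoffs (3, 9).
For the simultaneous game, intersect best replies.
Player 1's best replies: c1→T; c2→B; c3→T; c4→T; c5→T.
Column's best replies: T→c1; B→c1.
The unique mutual best reply is (T, c1), giving (4, 7).
Sequential outcome (B, c2) differs from the Nash profile (T, c1).

no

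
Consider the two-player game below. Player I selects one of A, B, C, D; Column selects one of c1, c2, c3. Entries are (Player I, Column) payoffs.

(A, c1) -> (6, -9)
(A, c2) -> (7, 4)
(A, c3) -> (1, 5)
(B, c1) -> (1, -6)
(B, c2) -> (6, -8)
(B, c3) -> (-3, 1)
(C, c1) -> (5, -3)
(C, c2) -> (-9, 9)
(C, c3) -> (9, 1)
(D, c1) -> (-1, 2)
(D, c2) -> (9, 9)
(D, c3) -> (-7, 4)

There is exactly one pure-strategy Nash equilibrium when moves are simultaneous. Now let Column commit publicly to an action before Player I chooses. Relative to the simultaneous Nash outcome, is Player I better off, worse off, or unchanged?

unchanged

Backward induction with Column moving first.
- c1: BR = A, leader payoff -9.
- c2: BR = D, leader payoff 9.
- c3: BR = C, leader payoff 1.
Among -9, 9, 1, the best is 9 at c2. Subgame-perfect outcome: (D, c2) with payoffs (9, 9).
Now find the simultaneous Nash equilibrium.
Player I's best replies: c1→A; c2→D; c3→C.
Column's best replies: A→c3; B→c3; C→c2; D→c2.
Only (D, c2) has each player best-responding; Nash payoffs (9, 9).
Player I earns 9 sequentially versus 9 at the Nash outcome: unchanged.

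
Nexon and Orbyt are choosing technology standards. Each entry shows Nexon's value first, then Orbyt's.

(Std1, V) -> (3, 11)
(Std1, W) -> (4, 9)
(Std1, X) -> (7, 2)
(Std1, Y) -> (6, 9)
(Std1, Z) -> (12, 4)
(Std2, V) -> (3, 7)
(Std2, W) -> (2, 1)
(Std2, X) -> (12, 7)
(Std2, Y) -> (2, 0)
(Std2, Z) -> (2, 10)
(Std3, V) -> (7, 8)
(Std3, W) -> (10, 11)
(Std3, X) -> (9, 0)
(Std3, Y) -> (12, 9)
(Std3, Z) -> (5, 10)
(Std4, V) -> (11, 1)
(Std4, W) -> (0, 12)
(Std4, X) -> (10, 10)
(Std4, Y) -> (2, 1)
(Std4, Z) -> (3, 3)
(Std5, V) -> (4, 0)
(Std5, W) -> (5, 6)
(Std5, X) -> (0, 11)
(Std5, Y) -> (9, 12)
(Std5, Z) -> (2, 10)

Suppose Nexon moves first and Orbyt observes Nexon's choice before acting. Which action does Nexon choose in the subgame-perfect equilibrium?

Std3

Solve by backward induction (Nexon leads).
- Std1: Orbyt compares 11, 9, 2, 9, 4 and picks V; Nexon would get 3.
- Std2: Orbyt compares 7, 1, 7, 0, 10 and picks Z; Nexon would get 2.
- Std3: Orbyt compares 8, 11, 0, 9, 10 and picks W; Nexon would get 10.
- Std4: Orbyt compares 1, 12, 10, 1, 3 and picks W; Nexon would get 0.
- Std5: Orbyt compares 0, 6, 11, 12, 10 and picks Y; Nexon would get 9.
Among 3, 2, 10, 0, 9, the best is 10 at Std3. Subgame-perfect outcome: (Std3, W) with payoffs (10, 11).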